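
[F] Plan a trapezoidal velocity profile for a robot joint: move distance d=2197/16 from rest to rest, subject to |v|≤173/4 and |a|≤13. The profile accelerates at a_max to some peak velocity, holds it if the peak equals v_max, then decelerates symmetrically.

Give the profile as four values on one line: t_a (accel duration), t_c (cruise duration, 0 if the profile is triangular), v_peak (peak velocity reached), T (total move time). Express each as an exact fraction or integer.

t_a=13/4 t_c=0 v_peak=169/4 T=13/2

v_max²/a_max = (173/4)²/13 = 29929/208
2197/16 < 29929/208 ⇒ no cruise
v_peak = √(2197/16·13) = √(28561/16) = 169/4
t_a = (169/4)/13 = 13/4; t_c = 0
T = 2·13/4 = 13/2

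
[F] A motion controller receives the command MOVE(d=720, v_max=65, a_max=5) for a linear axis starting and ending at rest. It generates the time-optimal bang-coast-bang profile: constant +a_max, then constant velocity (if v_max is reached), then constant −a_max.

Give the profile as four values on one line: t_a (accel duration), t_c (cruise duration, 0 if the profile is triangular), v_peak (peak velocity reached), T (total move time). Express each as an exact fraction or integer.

vₘ²/aₘ = 65²/5 = 845
720 < 845 ⇒ no cruise
v_peak = √(720·5) = √3600 = 60
t_a = 60/5 = 12; t_c = 0
T = 2·12 = 24

t_a=12 t_c=0 v_peak=60 T=24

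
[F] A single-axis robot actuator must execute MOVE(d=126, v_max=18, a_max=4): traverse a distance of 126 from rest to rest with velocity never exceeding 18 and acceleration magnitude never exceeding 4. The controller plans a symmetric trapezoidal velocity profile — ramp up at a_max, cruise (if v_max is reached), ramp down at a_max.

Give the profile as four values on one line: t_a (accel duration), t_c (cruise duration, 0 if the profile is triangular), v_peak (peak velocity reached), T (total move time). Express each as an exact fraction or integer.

(v_max)²/a_max = 18²/4 = 81
126 ≥ 81 ⇒ cruise phase
t_a = 18/4 = 9/2; v_peak = 18
d_cruise = 126 − 81 = 45; t_c = 45/18 = 5/2
T = 2·9/2 + 5/2 = 23/2

t_a=9/2 t_c=5/2 v_peak=18 T=23/2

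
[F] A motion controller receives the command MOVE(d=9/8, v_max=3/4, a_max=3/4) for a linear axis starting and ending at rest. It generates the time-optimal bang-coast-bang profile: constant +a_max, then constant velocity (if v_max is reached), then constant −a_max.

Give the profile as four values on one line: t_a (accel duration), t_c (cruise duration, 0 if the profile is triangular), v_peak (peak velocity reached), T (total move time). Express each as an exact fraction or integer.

vₘ²/aₘ = (3/4)²/(3/4) = 3/4
9/8 ≥ 3/4 ⇒ cruise phase
t_a = (3/4)/(3/4) = 1; v_peak = 3/4
d_cruise = 9/8 − 3/4 = 3/8; t_c = (3/8)/(3/4) = 1/2
T = 2·1 + 1/2 = 5/2

t_a=1 t_c=1/2 v_peak=3/4 T=5/2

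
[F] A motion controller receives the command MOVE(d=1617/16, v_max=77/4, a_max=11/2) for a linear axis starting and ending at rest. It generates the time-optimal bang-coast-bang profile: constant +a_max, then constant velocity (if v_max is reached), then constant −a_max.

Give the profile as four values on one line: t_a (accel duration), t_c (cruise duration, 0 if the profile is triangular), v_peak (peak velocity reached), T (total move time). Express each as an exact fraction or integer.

vₘ²/aₘ = (77/4)²/(11/2) = 539/8
1617/16 ≥ 539/8 ⇒ cruise phase
t_a = (77/4)/(11/2) = 7/2; v_peak = 77/4
d_cruise = 1617/16 − 539/8 = 539/16; t_c = (539/16)/(77/4) = 7/4
T = 2·7/2 + 7/4 = 35/4

t_a=7/2 t_c=7/4 v_peak=77/4 T=35/4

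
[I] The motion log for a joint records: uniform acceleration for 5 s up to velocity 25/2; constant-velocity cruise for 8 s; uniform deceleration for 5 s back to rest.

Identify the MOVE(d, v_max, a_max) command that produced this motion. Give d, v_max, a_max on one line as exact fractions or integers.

d=325/2 v_max=25/2 a_max=5/2

a_max = (25/2)/5 = 5/2
d_a = ½·25/2·5 = 125/4; d_c = 25/2·8 = 100
d = 2·125/4 + 100 = 325/2
t_c = 8 > 0 → v_max = v_peak = 25/2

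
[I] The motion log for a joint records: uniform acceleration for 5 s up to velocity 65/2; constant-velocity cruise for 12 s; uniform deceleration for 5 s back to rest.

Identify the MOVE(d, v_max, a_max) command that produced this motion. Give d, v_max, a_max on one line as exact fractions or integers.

a_max = (65/2)/5 = 13/2
d_a = ½·65/2·5 = 325/4; d_c = 65/2·12 = 390
d = 2·325/4 + 390 = 1105/2
t_c = 12 > 0 ⇒ limit active, v_max = 65/2

d=1105/2 v_max=65/2 a_max=13/2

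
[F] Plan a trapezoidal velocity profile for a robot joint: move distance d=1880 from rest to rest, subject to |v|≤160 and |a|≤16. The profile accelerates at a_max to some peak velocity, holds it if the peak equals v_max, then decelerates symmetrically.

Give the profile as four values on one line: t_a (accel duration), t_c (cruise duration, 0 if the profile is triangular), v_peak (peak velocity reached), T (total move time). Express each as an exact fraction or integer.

t_a=10 t_c=7/4 v_peak=160 T=87/4

v_max²/a_max = 160²/16 = 1600
1880 ≥ 1600 ⇒ cruise phase
t_a = 160/16 = 10; v_peak = 160
d_cruise = 1880 − 1600 = 280; t_c = 280/160 = 7/4
T = 2·10 + 7/4 = 87/4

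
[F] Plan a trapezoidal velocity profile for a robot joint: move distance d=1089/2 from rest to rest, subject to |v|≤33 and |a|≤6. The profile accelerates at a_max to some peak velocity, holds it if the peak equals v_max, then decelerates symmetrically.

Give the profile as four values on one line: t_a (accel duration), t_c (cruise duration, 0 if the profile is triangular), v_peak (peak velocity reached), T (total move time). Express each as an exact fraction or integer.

t_a=11/2 t_c=11 v_peak=33 T=22

(v_max)²/a_max = 33²/6 = 363/2
1089/2 ≥ 363/2 ⇒ cruise phase
t_a = 33/6 = 11/2; v_peak = 33
d_cruise = 1089/2 − 363/2 = 363; t_c = 363/33 = 11
T = 2·11/2 + 11 = 22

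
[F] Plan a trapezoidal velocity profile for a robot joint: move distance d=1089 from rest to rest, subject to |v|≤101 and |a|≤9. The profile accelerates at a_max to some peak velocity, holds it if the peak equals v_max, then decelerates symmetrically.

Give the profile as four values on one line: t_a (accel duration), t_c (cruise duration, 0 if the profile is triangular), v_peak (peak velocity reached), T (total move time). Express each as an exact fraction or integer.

v_max²/a_max = 101²/9 = 10201/9
1089 < 10201/9 ⇒ no cruise
v_peak = √(1089·9) = √9801 = 99
t_a = 99/9 = 11; t_c = 0
T = 2·11 = 22

t_a=11 t_c=0 v_peak=99 T=22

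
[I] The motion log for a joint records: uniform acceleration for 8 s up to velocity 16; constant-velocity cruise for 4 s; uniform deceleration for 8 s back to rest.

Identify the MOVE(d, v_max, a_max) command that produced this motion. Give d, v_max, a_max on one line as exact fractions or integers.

a_max = 16/8 = 2
d_a = ½·16·8 = 64; d_c = 16·4 = 64
d = 2·64 + 64 = 192
t_c = 4 > 0 ⇒ limit active, v_max = 16

d=192 v_max=16 a_max=2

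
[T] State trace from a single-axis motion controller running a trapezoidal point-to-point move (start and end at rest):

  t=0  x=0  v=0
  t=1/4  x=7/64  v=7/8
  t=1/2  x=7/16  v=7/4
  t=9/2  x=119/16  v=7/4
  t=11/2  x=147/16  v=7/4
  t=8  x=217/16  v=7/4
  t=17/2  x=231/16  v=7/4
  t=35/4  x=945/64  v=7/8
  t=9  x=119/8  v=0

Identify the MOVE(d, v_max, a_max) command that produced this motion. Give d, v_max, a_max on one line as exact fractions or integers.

d=119/8 v_max=7/4 a_max=7/2

final state: t=9, x=119/8, v=0 → d = 119/8
a_max = (7/8−0)/(1/4−0) = 7/2
max v = 7/4 over t∈[1/2,17/2] → v_max = 7/4
check: 7/4·(1/2+8) = 119/8 ✓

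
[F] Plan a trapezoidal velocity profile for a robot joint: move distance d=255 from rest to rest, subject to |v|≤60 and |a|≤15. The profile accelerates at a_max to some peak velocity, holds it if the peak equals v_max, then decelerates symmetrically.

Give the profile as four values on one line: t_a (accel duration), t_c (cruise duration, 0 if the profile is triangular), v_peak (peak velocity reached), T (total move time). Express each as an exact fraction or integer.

t_a=4 t_c=1/4 v_peak=60 T=33/4

v_max²/a_max = 60²/15 = 240
255 ≥ 240 so v_max reached
t_a = 60/15 = 4; v_peak = 60
d_cruise = 255 − 240 = 15; t_c = 15/60 = 1/4
T = 2·4 + 1/4 = 33/4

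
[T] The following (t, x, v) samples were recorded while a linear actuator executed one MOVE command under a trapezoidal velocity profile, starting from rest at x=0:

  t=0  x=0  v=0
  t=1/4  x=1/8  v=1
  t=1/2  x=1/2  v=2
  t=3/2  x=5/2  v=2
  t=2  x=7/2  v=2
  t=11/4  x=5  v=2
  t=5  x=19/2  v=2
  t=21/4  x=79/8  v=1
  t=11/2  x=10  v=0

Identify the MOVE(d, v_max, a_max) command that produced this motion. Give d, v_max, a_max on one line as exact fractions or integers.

final state: t=11/2, x=10, v=0 → d = 10
a_max = (1−0)/(1/4−0) = 4
max v = 2 over t∈[1/2,5] → v_max = 2
check: 2·(1/2+9/2) = 10 ✓

d=10 v_max=2 a_max=4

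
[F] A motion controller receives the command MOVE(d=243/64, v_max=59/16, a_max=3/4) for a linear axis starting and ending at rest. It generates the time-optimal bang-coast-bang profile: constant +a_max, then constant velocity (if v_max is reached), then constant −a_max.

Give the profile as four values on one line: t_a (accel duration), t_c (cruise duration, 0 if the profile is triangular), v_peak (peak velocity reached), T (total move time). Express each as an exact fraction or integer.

t_a=9/4 t_c=0 v_peak=27/16 T=9/2

v_max²/a_max = (59/16)²/(3/4) = 3481/192
243/64 < 3481/192 ⇒ no cruise
v_peak = √(243/64·3/4) = √(729/256) = 27/16
t_a = (27/16)/(3/4) = 9/4; t_c = 0
T = 2·9/4 = 9/2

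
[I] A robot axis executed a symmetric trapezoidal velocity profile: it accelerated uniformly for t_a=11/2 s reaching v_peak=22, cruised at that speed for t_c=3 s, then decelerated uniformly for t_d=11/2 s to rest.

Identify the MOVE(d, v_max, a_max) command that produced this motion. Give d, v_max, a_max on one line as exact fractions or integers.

a_max = 22/(11/2) = 4
d_a = ½·22·11/2 = 121/2; d_c = 22·3 = 66
d = 2·121/2 + 66 = 187
t_c = 3 > 0 ⇒ limit active, v_max = 22

d=187 v_max=22 a_max=4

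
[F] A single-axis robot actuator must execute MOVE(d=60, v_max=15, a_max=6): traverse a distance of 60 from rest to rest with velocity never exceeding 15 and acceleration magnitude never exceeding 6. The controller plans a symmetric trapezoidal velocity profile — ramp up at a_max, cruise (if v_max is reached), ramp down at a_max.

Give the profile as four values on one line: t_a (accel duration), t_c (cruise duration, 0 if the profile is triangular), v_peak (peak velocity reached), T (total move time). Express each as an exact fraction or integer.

(v_max)²/a_max = 15²/6 = 75/2
60 ≥ 75/2 → trapezoidal
t_a = 15/6 = 5/2; v_peak = 15
d_cruise = 60 − 75/2 = 45/2; t_c = (45/2)/15 = 3/2
T = 2·5/2 + 3/2 = 13/2

t_a=5/2 t_c=3/2 v_peak=15 T=13/2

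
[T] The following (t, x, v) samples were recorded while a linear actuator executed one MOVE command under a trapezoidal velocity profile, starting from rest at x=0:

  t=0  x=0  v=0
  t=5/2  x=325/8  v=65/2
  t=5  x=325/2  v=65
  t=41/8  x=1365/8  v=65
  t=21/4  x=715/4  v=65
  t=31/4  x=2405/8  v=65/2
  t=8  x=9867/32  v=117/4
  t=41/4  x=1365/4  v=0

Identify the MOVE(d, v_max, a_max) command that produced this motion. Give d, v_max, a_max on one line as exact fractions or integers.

final state: t=41/4, x=1365/4, v=0 → d = 1365/4
a_max = (65/2−0)/(5/2−0) = 13
max v = 65 over t∈[5,21/4] → v_max = 65
check: 65·(5+1/4) = 1365/4 ✓

d=1365/4 v_max=65 a_max=13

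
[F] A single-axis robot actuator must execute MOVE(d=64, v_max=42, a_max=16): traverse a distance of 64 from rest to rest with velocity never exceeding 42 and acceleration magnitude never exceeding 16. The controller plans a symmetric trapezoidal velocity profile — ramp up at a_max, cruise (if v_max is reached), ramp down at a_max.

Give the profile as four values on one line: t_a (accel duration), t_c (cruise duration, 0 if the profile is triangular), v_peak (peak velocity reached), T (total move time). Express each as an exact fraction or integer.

t_a=2 t_c=0 v_peak=32 T=4

v_max²/a_max = 42²/16 = 441/4
64 < 441/4 ⇒ no cruise
v_peak = √(64·16) = √1024 = 32
t_a = 32/16 = 2; t_c = 0
T = 2·2 = 4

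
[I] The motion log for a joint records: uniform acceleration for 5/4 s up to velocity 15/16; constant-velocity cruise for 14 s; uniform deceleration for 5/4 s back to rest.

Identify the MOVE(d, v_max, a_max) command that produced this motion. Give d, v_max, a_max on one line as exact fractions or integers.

d=915/64 v_max=15/16 a_max=3/4

a_max = (15/16)/(5/4) = 3/4
d_a = ½·15/16·5/4 = 75/128; d_c = 15/16·14 = 105/8
d = 2·75/128 + 105/8 = 915/64
t_c = 14 > 0 so v_max = 15/16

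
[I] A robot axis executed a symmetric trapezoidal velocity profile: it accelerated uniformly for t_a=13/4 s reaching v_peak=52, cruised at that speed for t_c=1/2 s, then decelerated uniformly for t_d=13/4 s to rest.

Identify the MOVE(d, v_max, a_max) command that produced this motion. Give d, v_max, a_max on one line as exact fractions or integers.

d=195 v_max=52 a_max=16

a_max = 52/(13/4) = 16
d_a = ½·52·13/4 = 169/2; d_c = 52·1/2 = 26
d = 2·169/2 + 26 = 195
t_c = 1/2 > 0 ⇒ limit active, v_max = 52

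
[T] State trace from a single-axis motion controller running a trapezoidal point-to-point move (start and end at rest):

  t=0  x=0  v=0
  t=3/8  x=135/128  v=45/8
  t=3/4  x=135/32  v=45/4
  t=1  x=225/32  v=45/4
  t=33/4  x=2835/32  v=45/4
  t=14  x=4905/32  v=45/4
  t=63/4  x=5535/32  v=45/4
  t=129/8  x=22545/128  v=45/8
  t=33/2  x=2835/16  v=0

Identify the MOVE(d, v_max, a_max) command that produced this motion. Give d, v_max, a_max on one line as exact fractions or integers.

d=2835/16 v_max=45/4 a_max=15

final state: t=33/2, x=2835/16, v=0 → d = 2835/16
a_max = (45/8−0)/(3/8−0) = 15
max v = 45/4 over t∈[3/4,63/4] → v_max = 45/4
check: 45/4·(3/4+15) = 2835/16 ✓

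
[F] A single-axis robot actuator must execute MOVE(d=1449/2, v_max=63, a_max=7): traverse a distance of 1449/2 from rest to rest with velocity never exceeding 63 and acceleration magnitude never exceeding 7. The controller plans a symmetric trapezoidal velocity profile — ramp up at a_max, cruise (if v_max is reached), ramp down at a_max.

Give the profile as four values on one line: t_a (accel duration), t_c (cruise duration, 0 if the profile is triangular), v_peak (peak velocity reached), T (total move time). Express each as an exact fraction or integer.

t_a=9 t_c=5/2 v_peak=63 T=41/2

vₘ²/aₘ = 63²/7 = 567
1449/2 ≥ 567 ⇒ cruise phase
t_a = 63/7 = 9; v_peak = 63
d_cruise = 1449/2 − 567 = 315/2; t_c = (315/2)/63 = 5/2
T = 2·9 + 5/2 = 41/2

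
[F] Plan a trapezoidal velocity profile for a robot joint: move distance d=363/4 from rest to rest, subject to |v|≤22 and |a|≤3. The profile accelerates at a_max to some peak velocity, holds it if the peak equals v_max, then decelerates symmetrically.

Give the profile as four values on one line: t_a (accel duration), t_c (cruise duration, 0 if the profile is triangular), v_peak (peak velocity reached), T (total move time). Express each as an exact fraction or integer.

v_max²/a_max = 22²/3 = 484/3
363/4 < 484/3 → triangular
v_peak = √(363/4·3) = √(1089/4) = 33/2
t_a = (33/2)/3 = 11/2; t_c = 0
T = 2·11/2 = 11

t_a=11/2 t_c=0 v_peak=33/2 T=11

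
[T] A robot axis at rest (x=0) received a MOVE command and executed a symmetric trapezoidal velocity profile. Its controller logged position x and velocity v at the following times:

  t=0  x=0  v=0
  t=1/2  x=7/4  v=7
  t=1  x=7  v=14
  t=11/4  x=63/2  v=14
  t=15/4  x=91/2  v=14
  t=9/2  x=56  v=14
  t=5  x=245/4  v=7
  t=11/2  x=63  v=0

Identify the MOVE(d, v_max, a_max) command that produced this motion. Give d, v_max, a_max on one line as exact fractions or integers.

d=63 v_max=14 a_max=14

final state: t=11/2, x=63, v=0 → d = 63
a_max = (7−0)/(1/2−0) = 14
max v = 14 over t∈[1,9/2] → v_max = 14
check: 14·(1+7/2) = 63 ✓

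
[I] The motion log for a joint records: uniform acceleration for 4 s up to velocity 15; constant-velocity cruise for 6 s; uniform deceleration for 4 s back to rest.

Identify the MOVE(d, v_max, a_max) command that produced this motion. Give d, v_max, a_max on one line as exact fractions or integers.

d=150 v_max=15 a_max=15/4

a_max = 15/4
d_a = ½·15·4 = 30; d_c = 15·6 = 90
d = 2·30 + 90 = 150
t_c = 6 > 0 so v_max = 15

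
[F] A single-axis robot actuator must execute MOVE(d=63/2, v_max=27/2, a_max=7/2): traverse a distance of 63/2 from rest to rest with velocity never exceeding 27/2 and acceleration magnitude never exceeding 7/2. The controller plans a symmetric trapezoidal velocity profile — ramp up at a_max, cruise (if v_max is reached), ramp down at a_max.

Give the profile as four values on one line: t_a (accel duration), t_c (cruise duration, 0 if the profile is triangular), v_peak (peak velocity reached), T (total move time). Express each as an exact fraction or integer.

t_a=3 t_c=0 v_peak=21/2 T=6

v_max²/a_max = (27/2)²/(7/2) = 729/14
63/2 < 729/14 → triangular
v_peak = √(63/2·7/2) = √(441/4) = 21/2
t_a = (21/2)/(7/2) = 3; t_c = 0
T = 2·3 = 6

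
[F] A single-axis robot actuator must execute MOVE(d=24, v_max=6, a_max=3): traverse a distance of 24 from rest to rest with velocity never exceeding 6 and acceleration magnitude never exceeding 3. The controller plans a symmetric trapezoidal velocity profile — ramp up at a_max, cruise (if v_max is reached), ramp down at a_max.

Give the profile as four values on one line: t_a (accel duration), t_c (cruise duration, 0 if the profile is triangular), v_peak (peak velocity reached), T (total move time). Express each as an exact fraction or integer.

t_a=2 t_c=2 v_peak=6 T=6

(v_max)²/a_max = 6²/3 = 12
24 ≥ 12 → trapezoidal
t_a = 6/3 = 2; v_peak = 6
d_cruise = 24 − 12 = 12; t_c = 12/6 = 2
T = 2·2 + 2 = 6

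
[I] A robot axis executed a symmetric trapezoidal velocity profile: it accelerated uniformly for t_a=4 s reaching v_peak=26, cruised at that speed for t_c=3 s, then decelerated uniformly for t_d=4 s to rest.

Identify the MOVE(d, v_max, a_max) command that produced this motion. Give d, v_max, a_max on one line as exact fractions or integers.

d=182 v_max=26 a_max=13/2

a_max = 26/4 = 13/2
d_a = ½·26·4 = 52; d_c = 26·3 = 78
d = 2·52 + 78 = 182
t_c = 3 > 0 → v_max = v_peak = 26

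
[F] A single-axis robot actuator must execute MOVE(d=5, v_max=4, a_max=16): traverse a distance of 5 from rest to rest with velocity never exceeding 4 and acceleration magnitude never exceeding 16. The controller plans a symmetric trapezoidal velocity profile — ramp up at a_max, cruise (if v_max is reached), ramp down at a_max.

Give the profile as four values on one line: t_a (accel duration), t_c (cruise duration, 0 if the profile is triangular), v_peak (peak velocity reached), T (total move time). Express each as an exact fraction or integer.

t_a=1/4 t_c=1 v_peak=4 T=3/2

vₘ²/aₘ = 4²/16 = 1
5 ≥ 1 ⇒ cruise phase
t_a = 4/16 = 1/4; v_peak = 4
d_cruise = 5 − 1 = 4; t_c = 4/4 = 1
T = 2·1/4 + 1 = 3/2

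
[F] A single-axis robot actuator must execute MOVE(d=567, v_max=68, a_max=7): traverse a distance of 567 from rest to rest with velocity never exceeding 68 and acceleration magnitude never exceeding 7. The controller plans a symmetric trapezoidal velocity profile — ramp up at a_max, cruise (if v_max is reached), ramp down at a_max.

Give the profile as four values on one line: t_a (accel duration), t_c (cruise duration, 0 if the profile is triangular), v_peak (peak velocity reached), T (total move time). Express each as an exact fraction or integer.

v_max²/a_max = 68²/7 = 4624/7
567 < 4624/7 so t_c = 0
v_peak = √(567·7) = √3969 = 63
t_a = 63/7 = 9; t_c = 0
T = 2·9 = 18

t_a=9 t_c=0 v_peak=63 T=18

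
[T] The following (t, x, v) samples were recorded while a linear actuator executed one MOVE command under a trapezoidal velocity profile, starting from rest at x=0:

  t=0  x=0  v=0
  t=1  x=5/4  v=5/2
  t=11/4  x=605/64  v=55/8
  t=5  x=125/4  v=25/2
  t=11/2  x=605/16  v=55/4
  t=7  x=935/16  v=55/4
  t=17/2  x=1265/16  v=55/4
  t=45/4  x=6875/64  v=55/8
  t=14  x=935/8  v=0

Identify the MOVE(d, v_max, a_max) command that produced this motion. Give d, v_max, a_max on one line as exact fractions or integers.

final state: t=14, x=935/8, v=0 → d = 935/8
a_max = (5/2−0)/(1−0) = 5/2
max v = 55/4 over t∈[11/2,17/2] → v_max = 55/4
check: 55/4·(11/2+3) = 935/8 ✓

d=935/8 v_max=55/4 a_max=5/2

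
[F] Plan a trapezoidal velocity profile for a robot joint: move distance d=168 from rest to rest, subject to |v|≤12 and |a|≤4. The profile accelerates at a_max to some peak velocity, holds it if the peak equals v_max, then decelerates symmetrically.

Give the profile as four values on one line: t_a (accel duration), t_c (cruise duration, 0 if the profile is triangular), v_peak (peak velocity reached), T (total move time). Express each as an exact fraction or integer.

vₘ²/aₘ = 12²/4 = 36
168 ≥ 36 ⇒ cruise phase
t_a = 12/4 = 3; v_peak = 12
d_cruise = 168 − 36 = 132; t_c = 132/12 = 11
T = 2·3 + 11 = 17

t_a=3 t_c=11 v_peak=12 T=17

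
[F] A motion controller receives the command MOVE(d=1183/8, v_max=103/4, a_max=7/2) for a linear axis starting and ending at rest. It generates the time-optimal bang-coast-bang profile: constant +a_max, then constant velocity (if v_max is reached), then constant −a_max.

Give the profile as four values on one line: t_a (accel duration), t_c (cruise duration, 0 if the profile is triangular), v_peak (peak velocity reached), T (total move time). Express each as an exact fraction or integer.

vₘ²/aₘ = (103/4)²/(7/2) = 10609/56
1183/8 < 10609/56 ⇒ no cruise
v_peak = √(1183/8·7/2) = √(8281/16) = 91/4
t_a = (91/4)/(7/2) = 13/2; t_c = 0
T = 2·13/2 = 13

t_a=13/2 t_c=0 v_peak=91/4 T=13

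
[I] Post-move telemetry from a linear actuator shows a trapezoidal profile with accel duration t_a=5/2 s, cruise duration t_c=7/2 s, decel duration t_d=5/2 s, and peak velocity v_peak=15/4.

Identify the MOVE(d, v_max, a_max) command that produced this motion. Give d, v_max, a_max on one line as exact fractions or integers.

d=45/2 v_max=15/4 a_max=3/2

a_max = (15/4)/(5/2) = 3/2
d_a = ½·15/4·5/2 = 75/16; d_c = 15/4·7/2 = 105/8
d = 2·75/16 + 105/8 = 45/2
t_c = 7/2 > 0 so v_max = 15/4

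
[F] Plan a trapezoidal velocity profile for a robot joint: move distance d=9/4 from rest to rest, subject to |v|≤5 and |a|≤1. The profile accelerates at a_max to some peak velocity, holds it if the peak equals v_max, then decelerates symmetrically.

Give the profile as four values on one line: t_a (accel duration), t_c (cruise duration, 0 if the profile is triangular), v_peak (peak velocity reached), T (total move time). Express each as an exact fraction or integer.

t_a=3/2 t_c=0 v_peak=3/2 T=3

(v_max)²/a_max = 5²/1 = 25
9/4 < 25 → triangular
v_peak = √(9/4·1) = √(9/4) = 3/2
t_a = (3/2)/1 = 3/2; t_c = 0
T = 2·3/2 = 3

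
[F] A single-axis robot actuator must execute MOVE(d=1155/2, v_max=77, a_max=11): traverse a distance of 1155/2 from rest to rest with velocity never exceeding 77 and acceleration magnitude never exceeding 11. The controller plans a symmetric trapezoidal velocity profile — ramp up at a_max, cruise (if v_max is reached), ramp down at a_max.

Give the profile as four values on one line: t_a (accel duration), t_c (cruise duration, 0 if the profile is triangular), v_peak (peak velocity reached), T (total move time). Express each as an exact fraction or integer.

t_a=7 t_c=1/2 v_peak=77 T=29/2

v_max²/a_max = 77²/11 = 539
1155/2 ≥ 539 ⇒ cruise phase
t_a = 77/11 = 7; v_peak = 77
d_cruise = 1155/2 − 539 = 77/2; t_c = (77/2)/77 = 1/2
T = 2·7 + 1/2 = 29/2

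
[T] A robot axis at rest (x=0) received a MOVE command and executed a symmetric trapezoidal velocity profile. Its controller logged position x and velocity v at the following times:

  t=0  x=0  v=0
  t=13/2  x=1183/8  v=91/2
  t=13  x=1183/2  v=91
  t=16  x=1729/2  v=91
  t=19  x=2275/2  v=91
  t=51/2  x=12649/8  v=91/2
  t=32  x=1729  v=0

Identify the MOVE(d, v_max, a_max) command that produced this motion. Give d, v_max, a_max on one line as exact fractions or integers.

d=1729 v_max=91 a_max=7

final state: t=32, x=1729, v=0 → d = 1729
a_max = (91/2−0)/(13/2−0) = 7
max v = 91 over t∈[13,19] → v_max = 91
check: 91·(13+6) = 1729 ✓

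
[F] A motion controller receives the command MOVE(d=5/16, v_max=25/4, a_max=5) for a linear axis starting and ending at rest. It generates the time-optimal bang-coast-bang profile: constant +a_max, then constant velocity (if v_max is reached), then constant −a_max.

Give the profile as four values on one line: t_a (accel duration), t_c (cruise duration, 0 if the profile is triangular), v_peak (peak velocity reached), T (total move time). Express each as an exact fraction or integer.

v_max²/a_max = (25/4)²/5 = 125/16
5/16 < 125/16 → triangular
v_peak = √(5/16·5) = √(25/16) = 5/4
t_a = (5/4)/5 = 1/4; t_c = 0
T = 2·1/4 = 1/2

t_a=1/4 t_c=0 v_peak=5/4 T=1/2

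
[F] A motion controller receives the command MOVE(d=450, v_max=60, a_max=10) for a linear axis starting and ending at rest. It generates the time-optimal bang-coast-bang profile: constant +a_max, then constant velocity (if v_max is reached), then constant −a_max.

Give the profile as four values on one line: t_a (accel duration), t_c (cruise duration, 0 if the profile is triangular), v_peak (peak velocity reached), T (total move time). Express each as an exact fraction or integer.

(v_max)²/a_max = 60²/10 = 360
450 ≥ 360 so v_max reached
t_a = 60/10 = 6; v_peak = 60
d_cruise = 450 − 360 = 90; t_c = 90/60 = 3/2
T = 2·6 + 3/2 = 27/2

t_a=6 t_c=3/2 v_peak=60 T=27/2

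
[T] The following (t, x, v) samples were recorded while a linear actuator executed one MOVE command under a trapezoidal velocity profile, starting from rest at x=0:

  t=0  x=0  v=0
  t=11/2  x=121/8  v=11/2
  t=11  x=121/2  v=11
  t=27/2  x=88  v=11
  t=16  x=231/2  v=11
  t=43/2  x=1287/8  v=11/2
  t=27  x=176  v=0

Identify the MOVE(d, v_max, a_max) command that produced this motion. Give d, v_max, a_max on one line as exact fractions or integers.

final state: t=27, x=176, v=0 → d = 176
a_max = (11/2−0)/(11/2−0) = 1
max v = 11 over t∈[11,16] → v_max = 11
check: 11·(11+5) = 176 ✓

d=176 v_max=11 a_max=1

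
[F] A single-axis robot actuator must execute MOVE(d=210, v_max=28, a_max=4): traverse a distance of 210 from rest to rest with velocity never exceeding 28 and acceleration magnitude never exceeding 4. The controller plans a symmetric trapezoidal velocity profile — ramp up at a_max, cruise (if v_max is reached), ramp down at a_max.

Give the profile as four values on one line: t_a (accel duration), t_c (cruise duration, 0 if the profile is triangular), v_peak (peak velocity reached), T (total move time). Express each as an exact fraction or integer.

t_a=7 t_c=1/2 v_peak=28 T=29/2

(v_max)²/a_max = 28²/4 = 196
210 ≥ 196 so v_max reached
t_a = 28/4 = 7; v_peak = 28
d_cruise = 210 − 196 = 14; t_c = 14/28 = 1/2
T = 2·7 + 1/2 = 29/2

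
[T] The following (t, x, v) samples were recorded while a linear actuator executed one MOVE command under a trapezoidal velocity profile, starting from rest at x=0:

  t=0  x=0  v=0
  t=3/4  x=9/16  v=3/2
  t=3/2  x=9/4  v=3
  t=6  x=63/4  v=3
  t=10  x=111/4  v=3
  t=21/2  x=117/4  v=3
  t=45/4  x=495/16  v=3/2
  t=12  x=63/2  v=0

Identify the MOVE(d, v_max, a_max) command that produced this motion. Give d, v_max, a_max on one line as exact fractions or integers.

final state: t=12, x=63/2, v=0 → d = 63/2
a_max = (3/2−0)/(3/4−0) = 2
max v = 3 over t∈[3/2,21/2] → v_max = 3
check: 3·(3/2+9) = 63/2 ✓

d=63/2 v_max=3 a_max=2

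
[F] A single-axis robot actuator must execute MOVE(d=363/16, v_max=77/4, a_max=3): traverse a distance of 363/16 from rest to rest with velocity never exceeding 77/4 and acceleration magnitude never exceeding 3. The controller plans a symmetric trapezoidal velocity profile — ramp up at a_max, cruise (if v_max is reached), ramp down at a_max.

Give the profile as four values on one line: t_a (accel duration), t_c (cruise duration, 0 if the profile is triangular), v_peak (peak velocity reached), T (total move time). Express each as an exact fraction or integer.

t_a=11/4 t_c=0 v_peak=33/4 T=11/2

vₘ²/aₘ = (77/4)²/3 = 5929/48
363/16 < 5929/48 ⇒ no cruise
v_peak = √(363/16·3) = √(1089/16) = 33/4
t_a = (33/4)/3 = 11/4; t_c = 0
T = 2·11/4 = 11/2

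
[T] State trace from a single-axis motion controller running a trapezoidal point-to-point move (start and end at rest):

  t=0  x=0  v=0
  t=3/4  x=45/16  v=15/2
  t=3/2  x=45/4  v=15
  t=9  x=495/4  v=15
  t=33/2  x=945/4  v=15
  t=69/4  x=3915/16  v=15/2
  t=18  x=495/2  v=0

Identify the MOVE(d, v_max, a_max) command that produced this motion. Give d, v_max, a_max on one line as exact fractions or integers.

final state: t=18, x=495/2, v=0 → d = 495/2
a_max = (15/2−0)/(3/4−0) = 10
max v = 15 over t∈[3/2,33/2] → v_max = 15
check: 15·(3/2+15) = 495/2 ✓

d=495/2 v_max=15 a_max=10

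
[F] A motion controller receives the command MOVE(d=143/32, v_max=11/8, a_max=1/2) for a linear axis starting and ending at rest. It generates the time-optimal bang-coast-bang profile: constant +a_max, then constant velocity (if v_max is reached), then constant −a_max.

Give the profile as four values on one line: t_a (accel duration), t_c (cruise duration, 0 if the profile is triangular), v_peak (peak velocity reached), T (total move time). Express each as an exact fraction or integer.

t_a=11/4 t_c=1/2 v_peak=11/8 T=6

(v_max)²/a_max = (11/8)²/(1/2) = 121/32
143/32 ≥ 121/32 so v_max reached
t_a = (11/8)/(1/2) = 11/4; v_peak = 11/8
d_cruise = 143/32 − 121/32 = 11/16; t_c = (11/16)/(11/8) = 1/2
T = 2·11/4 + 1/2 = 6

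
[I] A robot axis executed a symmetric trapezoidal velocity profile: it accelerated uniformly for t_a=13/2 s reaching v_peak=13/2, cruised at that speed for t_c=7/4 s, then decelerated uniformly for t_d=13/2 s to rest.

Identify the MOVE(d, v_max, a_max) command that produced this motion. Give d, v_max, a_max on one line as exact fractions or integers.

d=429/8 v_max=13/2 a_max=1

a_max = (13/2)/(13/2) = 1
d_a = ½·13/2·13/2 = 169/8; d_c = 13/2·7/4 = 91/8
d = 2·169/8 + 91/8 = 429/8
t_c = 7/4 > 0 so v_max = 13/2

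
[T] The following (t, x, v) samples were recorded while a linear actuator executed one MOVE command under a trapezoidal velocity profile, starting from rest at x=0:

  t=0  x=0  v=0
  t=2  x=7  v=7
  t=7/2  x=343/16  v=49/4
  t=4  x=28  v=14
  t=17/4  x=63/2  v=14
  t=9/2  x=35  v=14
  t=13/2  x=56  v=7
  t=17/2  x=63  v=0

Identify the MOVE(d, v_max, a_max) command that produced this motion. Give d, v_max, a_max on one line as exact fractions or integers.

d=63 v_max=14 a_max=7/2

final state: t=17/2, x=63, v=0 → d = 63
a_max = (7−0)/(2−0) = 7/2
max v = 14 over t∈[4,9/2] → v_max = 14
check: 14·(4+1/2) = 63 ✓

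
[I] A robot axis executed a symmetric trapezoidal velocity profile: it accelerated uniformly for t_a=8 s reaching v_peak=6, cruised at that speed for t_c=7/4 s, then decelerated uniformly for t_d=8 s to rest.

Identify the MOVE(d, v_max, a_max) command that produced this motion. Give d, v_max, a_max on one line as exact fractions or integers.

a_max = 6/8 = 3/4
d_a = ½·6·8 = 24; d_c = 6·7/4 = 21/2
d = 2·24 + 21/2 = 117/2
t_c = 7/4 > 0 ⇒ limit active, v_max = 6

d=117/2 v_max=6 a_max=3/4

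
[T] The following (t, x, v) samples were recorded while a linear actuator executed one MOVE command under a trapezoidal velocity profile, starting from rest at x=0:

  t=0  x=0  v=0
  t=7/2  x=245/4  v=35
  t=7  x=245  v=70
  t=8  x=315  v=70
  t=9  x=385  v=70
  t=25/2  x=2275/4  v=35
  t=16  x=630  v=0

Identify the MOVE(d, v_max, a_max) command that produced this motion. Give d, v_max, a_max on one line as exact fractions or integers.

final state: t=16, x=630, v=0 → d = 630
a_max = (35−0)/(7/2−0) = 10
max v = 70 over t∈[7,9] → v_max = 70
check: 70·(7+2) = 630 ✓

d=630 v_max=70 a_max=10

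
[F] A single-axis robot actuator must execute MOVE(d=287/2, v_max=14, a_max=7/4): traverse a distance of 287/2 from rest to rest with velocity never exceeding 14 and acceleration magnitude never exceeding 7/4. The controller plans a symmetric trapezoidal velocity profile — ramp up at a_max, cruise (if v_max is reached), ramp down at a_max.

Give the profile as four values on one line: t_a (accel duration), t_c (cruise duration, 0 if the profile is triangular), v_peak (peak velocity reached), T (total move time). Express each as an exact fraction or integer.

t_a=8 t_c=9/4 v_peak=14 T=73/4

(v_max)²/a_max = 14²/(7/4) = 112
287/2 ≥ 112 ⇒ cruise phase
t_a = 14/(7/4) = 8; v_peak = 14
d_cruise = 287/2 − 112 = 63/2; t_c = (63/2)/14 = 9/4
T = 2·8 + 9/4 = 73/4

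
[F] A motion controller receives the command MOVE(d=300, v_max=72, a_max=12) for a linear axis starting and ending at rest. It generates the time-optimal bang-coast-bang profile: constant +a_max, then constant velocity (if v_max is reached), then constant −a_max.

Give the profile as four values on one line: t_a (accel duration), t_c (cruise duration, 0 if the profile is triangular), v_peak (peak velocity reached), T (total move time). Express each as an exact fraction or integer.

t_a=5 t_c=0 v_peak=60 T=10

(v_max)²/a_max = 72²/12 = 432
300 < 432 ⇒ no cruise
v_peak = √(300·12) = √3600 = 60
t_a = 60/12 = 5; t_c = 0
T = 2·5 = 10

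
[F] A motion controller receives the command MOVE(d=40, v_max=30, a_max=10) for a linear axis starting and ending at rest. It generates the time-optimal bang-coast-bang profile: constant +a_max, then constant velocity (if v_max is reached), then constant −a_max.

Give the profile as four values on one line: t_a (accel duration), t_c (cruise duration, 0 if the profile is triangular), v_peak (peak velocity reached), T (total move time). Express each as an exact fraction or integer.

vₘ²/aₘ = 30²/10 = 90
40 < 90 → triangular
v_peak = √(40·10) = √400 = 20
t_a = 20/10 = 2; t_c = 0
T = 2·2 = 4

t_a=2 t_c=0 v_peak=20 T=4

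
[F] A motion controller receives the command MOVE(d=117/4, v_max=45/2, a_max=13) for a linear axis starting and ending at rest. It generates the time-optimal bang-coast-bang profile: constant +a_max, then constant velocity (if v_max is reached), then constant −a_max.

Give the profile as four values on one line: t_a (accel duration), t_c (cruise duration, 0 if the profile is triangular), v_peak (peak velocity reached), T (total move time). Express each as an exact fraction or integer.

t_a=3/2 t_c=0 v_peak=39/2 T=3

vₘ²/aₘ = (45/2)²/13 = 2025/52
117/4 < 2025/52 so t_c = 0
v_peak = √(117/4·13) = √(1521/4) = 39/2
t_a = (39/2)/13 = 3/2; t_c = 0
T = 2·3/2 = 3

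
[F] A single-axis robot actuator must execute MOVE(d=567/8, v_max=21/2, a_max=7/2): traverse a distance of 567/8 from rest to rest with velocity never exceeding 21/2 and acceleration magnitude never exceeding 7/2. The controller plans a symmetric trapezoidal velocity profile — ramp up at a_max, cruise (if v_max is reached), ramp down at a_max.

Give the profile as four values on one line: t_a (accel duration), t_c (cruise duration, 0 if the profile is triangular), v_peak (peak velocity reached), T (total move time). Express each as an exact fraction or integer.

(v_max)²/a_max = (21/2)²/(7/2) = 63/2
567/8 ≥ 63/2 → trapezoidal
t_a = (21/2)/(7/2) = 3; v_peak = 21/2
d_cruise = 567/8 − 63/2 = 315/8; t_c = (315/8)/(21/2) = 15/4
T = 2·3 + 15/4 = 39/4

t_a=3 t_c=15/4 v_peak=21/2 T=39/4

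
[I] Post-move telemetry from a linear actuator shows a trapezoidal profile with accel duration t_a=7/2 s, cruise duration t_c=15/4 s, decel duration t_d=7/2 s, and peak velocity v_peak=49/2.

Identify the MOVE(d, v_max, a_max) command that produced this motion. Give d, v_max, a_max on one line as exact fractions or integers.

a_max = (49/2)/(7/2) = 7
d_a = ½·49/2·7/2 = 343/8; d_c = 49/2·15/4 = 735/8
d = 2·343/8 + 735/8 = 1421/8
t_c = 15/4 > 0 ⇒ limit active, v_max = 49/2

d=1421/8 v_max=49/2 a_max=7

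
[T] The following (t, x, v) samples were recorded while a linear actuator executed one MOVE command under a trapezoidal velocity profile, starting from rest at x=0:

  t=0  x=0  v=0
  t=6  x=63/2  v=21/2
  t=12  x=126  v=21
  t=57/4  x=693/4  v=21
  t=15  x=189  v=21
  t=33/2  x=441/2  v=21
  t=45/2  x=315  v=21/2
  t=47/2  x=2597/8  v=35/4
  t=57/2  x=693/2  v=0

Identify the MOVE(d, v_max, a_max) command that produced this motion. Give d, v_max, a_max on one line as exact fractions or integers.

d=693/2 v_max=21 a_max=7/4

final state: t=57/2, x=693/2, v=0 → d = 693/2
a_max = (21/2−0)/(6−0) = 7/4
max v = 21 over t∈[12,33/2] → v_max = 21
check: 21·(12+9/2) = 693/2 ✓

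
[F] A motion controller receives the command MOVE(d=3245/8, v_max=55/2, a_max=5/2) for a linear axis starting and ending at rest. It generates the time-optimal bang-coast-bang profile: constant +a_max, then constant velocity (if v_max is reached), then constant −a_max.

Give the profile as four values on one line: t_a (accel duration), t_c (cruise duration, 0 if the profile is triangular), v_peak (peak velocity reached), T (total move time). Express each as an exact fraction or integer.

vₘ²/aₘ = (55/2)²/(5/2) = 605/2
3245/8 ≥ 605/2 → trapezoidal
t_a = (55/2)/(5/2) = 11; v_peak = 55/2
d_cruise = 3245/8 − 605/2 = 825/8; t_c = (825/8)/(55/2) = 15/4
T = 2·11 + 15/4 = 103/4

t_a=11 t_c=15/4 v_peak=55/2 T=103/4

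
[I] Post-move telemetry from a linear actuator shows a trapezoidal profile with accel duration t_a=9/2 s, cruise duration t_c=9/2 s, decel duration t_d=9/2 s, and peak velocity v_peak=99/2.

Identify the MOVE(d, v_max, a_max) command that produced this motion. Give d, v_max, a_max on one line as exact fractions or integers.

d=891/2 v_max=99/2 a_max=11

a_max = (99/2)/(9/2) = 11
d_a = ½·99/2·9/2 = 891/8; d_c = 99/2·9/2 = 891/4
d = 2·891/8 + 891/4 = 891/2
t_c = 9/2 > 0 ⇒ limit active, v_max = 99/2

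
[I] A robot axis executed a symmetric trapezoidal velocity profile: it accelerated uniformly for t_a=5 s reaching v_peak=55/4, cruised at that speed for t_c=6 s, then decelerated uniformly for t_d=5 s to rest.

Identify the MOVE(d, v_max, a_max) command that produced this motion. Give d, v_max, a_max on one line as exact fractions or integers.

a_max = (55/4)/5 = 11/4
d_a = ½·55/4·5 = 275/8; d_c = 55/4·6 = 165/2
d = 2·275/8 + 165/2 = 605/4
t_c = 6 > 0 so v_max = 55/4

d=605/4 v_max=55/4 a_max=11/4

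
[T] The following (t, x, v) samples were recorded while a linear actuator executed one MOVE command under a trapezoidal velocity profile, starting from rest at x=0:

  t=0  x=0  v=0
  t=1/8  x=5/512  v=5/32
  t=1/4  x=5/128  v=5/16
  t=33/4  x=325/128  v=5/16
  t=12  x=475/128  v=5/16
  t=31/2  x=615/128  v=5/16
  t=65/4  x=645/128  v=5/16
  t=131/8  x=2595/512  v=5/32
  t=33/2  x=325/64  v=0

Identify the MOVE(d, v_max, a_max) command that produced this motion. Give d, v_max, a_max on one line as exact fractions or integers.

final state: t=33/2, x=325/64, v=0 → d = 325/64
a_max = (5/32−0)/(1/8−0) = 5/4
max v = 5/16 over t∈[1/4,65/4] → v_max = 5/16
check: 5/16·(1/4+16) = 325/64 ✓

d=325/64 v_max=5/16 a_max=5/4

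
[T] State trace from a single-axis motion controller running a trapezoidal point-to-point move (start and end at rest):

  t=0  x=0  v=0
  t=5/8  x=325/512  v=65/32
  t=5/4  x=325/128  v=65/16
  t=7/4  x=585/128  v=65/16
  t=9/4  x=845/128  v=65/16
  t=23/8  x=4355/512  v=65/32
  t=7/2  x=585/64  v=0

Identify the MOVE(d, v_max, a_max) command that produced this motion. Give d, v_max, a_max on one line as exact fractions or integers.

final state: t=7/2, x=585/64, v=0 → d = 585/64
a_max = (65/32−0)/(5/8−0) = 13/4
max v = 65/16 over t∈[5/4,9/4] → v_max = 65/16
check: 65/16·(5/4+1) = 585/64 ✓

d=585/64 v_max=65/16 a_max=13/4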